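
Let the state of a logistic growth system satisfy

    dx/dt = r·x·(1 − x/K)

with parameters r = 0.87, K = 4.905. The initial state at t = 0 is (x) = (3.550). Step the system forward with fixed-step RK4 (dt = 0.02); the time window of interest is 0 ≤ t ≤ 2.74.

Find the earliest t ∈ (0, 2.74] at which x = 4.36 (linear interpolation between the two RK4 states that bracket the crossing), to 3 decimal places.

t=0.000: state=(3.550)
step 1 (dt=0.02): k1=(0.853), k2=(0.850), k3=(0.850), k4=(0.847); state += dt/6·(k1+2k2+2k3+k4)
t=0.020: state=(3.567)
t=0.040: state=(3.584)
t=0.060: state=(3.601)
continuing one RK4 step at a time; state shown every 5 steps (Δt=0.1):
t=0.100: state=(3.634)
t=0.200: state=(3.714)
t=0.300: state=(3.791)
t=0.400: state=(3.864)
t=0.500: state=(3.933)
t=0.600: state=(3.999)
t=0.700: state=(4.062)
t=0.800: state=(4.121)
t=0.900: state=(4.176)
t=1.000: state=(4.229)
t=1.100: state=(4.278)
t=1.200: state=(4.324)
t=1.280: state=(4.359)
next step: t=1.300: state=(4.367) — x has crossed 4.36
linear interpolation between t=1.280 (4.35869) and t=1.300 (4.36708) → t≈1.283

t = 1.283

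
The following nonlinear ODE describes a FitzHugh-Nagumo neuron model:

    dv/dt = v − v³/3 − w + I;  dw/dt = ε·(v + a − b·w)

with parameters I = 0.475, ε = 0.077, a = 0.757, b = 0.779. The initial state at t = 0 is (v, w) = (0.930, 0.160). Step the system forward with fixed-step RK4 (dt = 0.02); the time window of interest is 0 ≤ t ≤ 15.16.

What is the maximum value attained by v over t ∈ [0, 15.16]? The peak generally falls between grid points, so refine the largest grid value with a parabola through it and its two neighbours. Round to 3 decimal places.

t=0.000: state=(0.930, 0.160)
step 1 (dt=0.02): k1=(0.977, 0.120), k2=(0.977, 0.121), k3=(0.977, 0.121), k4=(0.977, 0.122); state += dt/6·(k1+2k2+2k3+k4)
t=0.020: state=(0.950, 0.162)
t=0.040: state=(0.969, 0.165)
t=0.060: state=(0.989, 0.167)
continuing one RK4 step at a time; state shown every 25 steps (Δt=0.5):
t=0.500: state=(1.380, 0.228)
t=1.000: state=(1.646, 0.308)
t=1.500: state=(1.737, 0.392)
t=2.000: state=(1.745, 0.476)
t=2.500: state=(1.722, 0.556)
t=3.000: state=(1.688, 0.633)
t=3.500: state=(1.650, 0.706)
t=4.000: state=(1.610, 0.776)
t=4.500: state=(1.568, 0.842)
t=5.000: state=(1.525, 0.905)
t=5.500: state=(1.481, 0.964)
t=6.000: state=(1.435, 1.019)
t=6.500: state=(1.387, 1.071)
t=7.000: state=(1.336, 1.120)
t=7.500: state=(1.283, 1.165)
t=8.000: state=(1.225, 1.207)
t=8.500: state=(1.162, 1.245)
t=9.000: state=(1.093, 1.280)
t=9.500: state=(1.014, 1.311)
t=10.000: state=(0.921, 1.338)
t=10.500: state=(0.809, 1.360)
t=11.000: state=(0.664, 1.376)
t=11.500: state=(0.463, 1.386)
t=12.000: state=(0.163, 1.386)
t=12.500: state=(-0.319, 1.372)
t=13.000: state=(-1.026, 1.335)
t=13.500: state=(-1.671, 1.272)
t=14.000: state=(-1.936, 1.193)
t=14.500: state=(-1.986, 1.112)
t=15.000: state=(-1.976, 1.033)
t=15.160: state=(-1.970, 1.008)
largest grid value and its neighbours: v(1.780)=1.74713, v(1.800)=1.74719, v(1.820)=1.74719
parabola through these three points peaks at t≈1.810 with v≈1.74720

max v = 1.747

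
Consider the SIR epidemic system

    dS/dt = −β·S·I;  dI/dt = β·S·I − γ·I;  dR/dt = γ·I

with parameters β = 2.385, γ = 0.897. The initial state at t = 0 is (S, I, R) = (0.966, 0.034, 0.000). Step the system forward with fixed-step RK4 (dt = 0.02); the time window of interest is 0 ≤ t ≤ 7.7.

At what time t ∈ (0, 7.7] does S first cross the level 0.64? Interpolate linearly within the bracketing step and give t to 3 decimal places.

t = 1.631

t=0.000: state=(0.966, 0.034, 0.000)
step 1 (dt=0.02): k1=(-0.078, 0.048, 0.030), k2=(-0.079, 0.048, 0.031), k3=(-0.079, 0.048, 0.031), k4=(-0.080, 0.049, 0.031); state += dt/6·(k1+2k2+2k3+k4)
t=0.020: state=(0.964, 0.035, 0.001)
t=0.040: state=(0.963, 0.036, 0.001)
t=0.060: state=(0.961, 0.037, 0.002)
continuing one RK4 step at a time; state shown every 25 steps (Δt=0.5):
t=0.500: state=(0.911, 0.067, 0.022)
t=1.000: state=(0.817, 0.120, 0.063)
t=1.500: state=(0.680, 0.188, 0.132)
t=1.620: state=(0.643, 0.204, 0.153)
next step: t=1.640: state=(0.637, 0.206, 0.157) — S has crossed 0.64
linear interpolation between t=1.620 (0.64339) and t=1.640 (0.63713) → t≈1.631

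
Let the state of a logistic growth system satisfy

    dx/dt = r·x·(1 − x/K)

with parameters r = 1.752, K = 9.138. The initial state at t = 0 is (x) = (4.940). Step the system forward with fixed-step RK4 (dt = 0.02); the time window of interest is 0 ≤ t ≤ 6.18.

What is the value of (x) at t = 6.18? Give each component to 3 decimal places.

(x) = (9.138)

t=0.000: state=(4.940)
step 1 (dt=0.02): k1=(3.976), k2=(3.970), k3=(3.970), k4=(3.964); state += dt/6·(k1+2k2+2k3+k4)
t=0.020: state=(5.019)
t=0.040: state=(5.099)
t=0.060: state=(5.177)
continuing one RK4 step at a time; state shown every 10 steps (Δt=0.2):
t=0.200: state=(5.716)
t=0.400: state=(6.428)
t=0.600: state=(7.045)
t=0.800: state=(7.557)
t=1.000: state=(7.964)
t=1.200: state=(8.279)
t=1.400: state=(8.515)
t=1.600: state=(8.690)
t=1.800: state=(8.818)
t=2.000: state=(8.910)
t=2.200: state=(8.976)
t=2.400: state=(9.024)
t=2.600: state=(9.057)
t=2.800: state=(9.081)
t=3.000: state=(9.098)
t=3.200: state=(9.110)
t=3.400: state=(9.118)
t=3.600: state=(9.124)
t=3.800: state=(9.128)
t=4.000: state=(9.131)
t=4.200: state=(9.133)
t=4.400: state=(9.135)
t=4.600: state=(9.136)
t=4.800: state=(9.136)
t=5.000: state=(9.137)
t=5.200: state=(9.137)
t=5.400: state=(9.137)
t=5.600: state=(9.138)
t=5.800: state=(9.138)
t=6.000: state=(9.138)
t=6.180: state=(9.138)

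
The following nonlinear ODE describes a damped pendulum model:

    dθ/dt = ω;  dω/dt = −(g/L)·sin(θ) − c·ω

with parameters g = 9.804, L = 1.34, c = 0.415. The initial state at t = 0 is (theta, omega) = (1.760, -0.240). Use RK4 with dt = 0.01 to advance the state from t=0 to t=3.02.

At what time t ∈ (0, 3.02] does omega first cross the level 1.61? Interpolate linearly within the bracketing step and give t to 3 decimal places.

t = 1.590

t=0.000: state=(1.760, -0.240)
step 1 (dt=0.01): k1=(-0.240, -7.086), k2=(-0.275, -7.073), k3=(-0.275, -7.073), k4=(-0.311, -7.061); state += dt/6·(k1+2k2+2k3+k4)
t=0.010: state=(1.757, -0.311)
t=0.020: state=(1.754, -0.381)
t=0.030: state=(1.750, -0.451)
continuing one RK4 step at a time; state shown every 10 steps (Δt=0.1):
t=0.100: state=(1.701, -0.937)
t=0.200: state=(1.573, -1.613)
t=0.300: state=(1.379, -2.260)
t=0.400: state=(1.123, -2.848)
t=0.500: state=(0.813, -3.321)
t=0.600: state=(0.465, -3.612)
t=0.700: state=(0.099, -3.663)
t=0.800: state=(-0.259, -3.455)
t=0.900: state=(-0.584, -3.020)
t=1.000: state=(-0.858, -2.422)
t=1.100: state=(-1.066, -1.734)
t=1.200: state=(-1.203, -1.013)
t=1.300: state=(-1.269, -0.293)
t=1.400: state=(-1.263, 0.403)
t=1.500: state=(-1.189, 1.062)
t=1.590: state=(-1.069, 1.608)
next step: t=1.600: state=(-1.052, 1.665) — omega has crossed 1.61
linear interpolation between t=1.590 (1.60839) and t=1.600 (1.66543) → t≈1.590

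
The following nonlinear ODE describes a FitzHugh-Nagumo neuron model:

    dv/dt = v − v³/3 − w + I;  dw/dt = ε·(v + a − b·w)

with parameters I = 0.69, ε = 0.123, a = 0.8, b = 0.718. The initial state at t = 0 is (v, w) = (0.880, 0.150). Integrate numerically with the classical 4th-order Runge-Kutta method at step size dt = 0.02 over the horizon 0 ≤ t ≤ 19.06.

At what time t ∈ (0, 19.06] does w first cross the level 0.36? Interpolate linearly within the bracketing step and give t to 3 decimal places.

t=0.000: state=(0.880, 0.150)
step 1 (dt=0.02): k1=(1.193, 0.193), k2=(1.193, 0.195), k3=(1.193, 0.195), k4=(1.194, 0.196); state += dt/6·(k1+2k2+2k3+k4)
t=0.020: state=(0.904, 0.154)
t=0.040: state=(0.928, 0.158)
t=0.060: state=(0.952, 0.162)
t=0.860: state=(1.667, 0.357)
next step: t=0.880: state=(1.676, 0.362) — w has crossed 0.36
linear interpolation between t=0.860 (0.35666) and t=0.880 (0.36211) → t≈0.872

t = 0.872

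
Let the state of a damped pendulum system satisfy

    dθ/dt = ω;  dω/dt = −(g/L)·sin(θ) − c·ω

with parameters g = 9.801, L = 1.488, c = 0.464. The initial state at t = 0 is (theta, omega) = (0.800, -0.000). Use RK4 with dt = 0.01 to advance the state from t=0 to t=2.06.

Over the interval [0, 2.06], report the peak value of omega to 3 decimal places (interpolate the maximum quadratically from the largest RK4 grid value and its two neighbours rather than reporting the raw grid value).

max omega = 1.306

t=0.000: state=(0.800, -0.000)
step 1 (dt=0.01): k1=(-0.000, -4.725), k2=(-0.024, -4.714), k3=(-0.024, -4.714), k4=(-0.047, -4.702); state += dt/6·(k1+2k2+2k3+k4)
t=0.010: state=(0.800, -0.047)
t=0.020: state=(0.799, -0.094)
t=0.030: state=(0.798, -0.141)
continuing one RK4 step at a time; state shown every 10 steps (Δt=0.1):
t=0.100: state=(0.777, -0.458)
t=0.200: state=(0.710, -0.874)
t=0.300: state=(0.604, -1.229)
t=0.400: state=(0.467, -1.502)
t=0.500: state=(0.307, -1.677)
t=0.600: state=(0.135, -1.742)
t=0.700: state=(-0.038, -1.693)
t=0.800: state=(-0.200, -1.539)
t=0.900: state=(-0.343, -1.295)
t=1.000: state=(-0.457, -0.984)
t=1.100: state=(-0.538, -0.631)
t=1.200: state=(-0.583, -0.258)
t=1.300: state=(-0.590, 0.111)
t=1.400: state=(-0.561, 0.458)
t=1.500: state=(-0.500, 0.764)
t=1.600: state=(-0.410, 1.013)
t=1.700: state=(-0.299, 1.191)
t=1.800: state=(-0.175, 1.288)
t=1.900: state=(-0.045, 1.300)
t=2.000: state=(0.082, 1.228)
t=2.060: state=(0.154, 1.148)
largest grid value and its neighbours: omega(1.850)=1.30498, omega(1.860)=1.30572, omega(1.870)=1.30559
parabola through these three points peaks at t≈1.864 with omega≈1.30577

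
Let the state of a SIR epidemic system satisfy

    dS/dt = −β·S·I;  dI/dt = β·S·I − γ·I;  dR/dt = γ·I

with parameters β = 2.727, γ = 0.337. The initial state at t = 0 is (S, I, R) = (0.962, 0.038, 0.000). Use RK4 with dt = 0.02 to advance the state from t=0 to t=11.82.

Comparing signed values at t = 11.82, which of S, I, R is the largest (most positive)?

t=0.000: state=(0.962, 0.038, 0.000)
step 1 (dt=0.02): k1=(-0.100, 0.087, 0.013), k2=(-0.102, 0.089, 0.013), k3=(-0.102, 0.089, 0.013), k4=(-0.104, 0.091, 0.013); state += dt/6·(k1+2k2+2k3+k4)
t=0.020: state=(0.960, 0.040, 0.000)
t=0.040: state=(0.958, 0.042, 0.001)
t=0.060: state=(0.956, 0.044, 0.001)
continuing one RK4 step at a time; state shown every 25 steps (Δt=0.5):
t=0.500: state=(0.875, 0.113, 0.012)
t=1.000: state=(0.677, 0.280, 0.043)
t=1.500: state=(0.398, 0.493, 0.109)
t=2.000: state=(0.185, 0.611, 0.204)
t=2.500: state=(0.079, 0.612, 0.308)
t=3.000: state=(0.036, 0.557, 0.407)
t=3.500: state=(0.017, 0.487, 0.495)
t=4.000: state=(0.009, 0.419, 0.572)
t=4.500: state=(0.006, 0.358, 0.637)
t=5.000: state=(0.004, 0.304, 0.692)
t=5.500: state=(0.002, 0.258, 0.740)
t=6.000: state=(0.002, 0.219, 0.780)
t=6.500: state=(0.001, 0.185, 0.814)
t=7.000: state=(0.001, 0.157, 0.842)
t=7.500: state=(0.001, 0.132, 0.867)
t=8.000: state=(0.001, 0.112, 0.887)
t=8.500: state=(0.001, 0.095, 0.905)
t=9.000: state=(0.001, 0.080, 0.919)
t=9.500: state=(0.001, 0.068, 0.932)
t=10.000: state=(0.000, 0.057, 0.942)
t=10.500: state=(0.000, 0.048, 0.951)
t=11.000: state=(0.000, 0.041, 0.959)
t=11.500: state=(0.000, 0.035, 0.965)
t=11.820: state=(0.000, 0.031, 0.969)
compare at T: S=0.000, I=0.031, R=0.969

largest component: R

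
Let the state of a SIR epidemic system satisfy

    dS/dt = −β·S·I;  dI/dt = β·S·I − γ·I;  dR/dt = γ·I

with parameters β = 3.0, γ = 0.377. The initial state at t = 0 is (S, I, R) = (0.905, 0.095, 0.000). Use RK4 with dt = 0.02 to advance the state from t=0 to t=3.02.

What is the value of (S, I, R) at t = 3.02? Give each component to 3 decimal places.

t=0.000: state=(0.905, 0.095, 0.000)
step 1 (dt=0.02): k1=(-0.258, 0.222, 0.036), k2=(-0.263, 0.227, 0.037), k3=(-0.263, 0.227, 0.037), k4=(-0.269, 0.231, 0.038); state += dt/6·(k1+2k2+2k3+k4)
t=0.020: state=(0.900, 0.100, 0.001)
t=0.040: state=(0.894, 0.104, 0.002)
t=0.060: state=(0.889, 0.109, 0.002)
continuing one RK4 step at a time; state shown every 5 steps (Δt=0.1):
t=0.100: state=(0.876, 0.120, 0.004)
t=0.200: state=(0.842, 0.149, 0.009)
t=0.300: state=(0.801, 0.184, 0.015)
t=0.400: state=(0.754, 0.223, 0.023)
t=0.500: state=(0.700, 0.267, 0.032)
t=0.600: state=(0.642, 0.315, 0.043)
t=0.700: state=(0.580, 0.364, 0.056)
t=0.800: state=(0.516, 0.414, 0.071)
t=0.900: state=(0.452, 0.461, 0.087)
t=1.000: state=(0.391, 0.503, 0.105)
t=1.100: state=(0.335, 0.540, 0.125)
t=1.200: state=(0.283, 0.571, 0.146)
t=1.300: state=(0.238, 0.594, 0.168)
t=1.400: state=(0.198, 0.611, 0.191)
t=1.500: state=(0.165, 0.621, 0.214)
t=1.600: state=(0.137, 0.626, 0.237)
t=1.700: state=(0.113, 0.626, 0.261)
t=1.800: state=(0.094, 0.621, 0.285)
t=1.900: state=(0.078, 0.614, 0.308)
t=2.000: state=(0.065, 0.604, 0.331)
t=2.100: state=(0.054, 0.592, 0.353)
t=2.200: state=(0.046, 0.579, 0.375)
t=2.300: state=(0.038, 0.565, 0.397)
t=2.400: state=(0.033, 0.549, 0.418)
t=2.500: state=(0.028, 0.534, 0.438)
t=2.600: state=(0.024, 0.518, 0.458)
t=2.700: state=(0.020, 0.502, 0.478)
t=2.800: state=(0.017, 0.486, 0.496)
t=2.900: state=(0.015, 0.471, 0.514)
t=3.000: state=(0.013, 0.455, 0.532)
t=3.020: state=(0.013, 0.452, 0.535)

(S, I, R) = (0.013, 0.452, 0.535)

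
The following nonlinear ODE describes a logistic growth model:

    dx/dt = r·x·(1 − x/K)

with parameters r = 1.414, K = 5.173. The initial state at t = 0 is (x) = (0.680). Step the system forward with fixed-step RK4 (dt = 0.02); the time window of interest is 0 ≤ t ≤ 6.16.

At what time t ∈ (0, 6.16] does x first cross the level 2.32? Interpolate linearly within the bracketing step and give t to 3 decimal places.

t = 1.189

t=0.000: state=(0.680)
step 1 (dt=0.02): k1=(0.835), k2=(0.844), k3=(0.844), k4=(0.853); state += dt/6·(k1+2k2+2k3+k4)
t=0.020: state=(0.697)
t=0.040: state=(0.714)
t=0.060: state=(0.732)
continuing one RK4 step at a time; state shown every 10 steps (Δt=0.2):
t=0.200: state=(0.865)
t=0.400: state=(1.088)
t=0.600: state=(1.351)
t=0.800: state=(1.652)
t=1.000: state=(1.985)
t=1.180: state=(2.304)
next step: t=1.200: state=(2.340) — x has crossed 2.32
linear interpolation between t=1.180 (2.30356) and t=1.200 (2.33975) → t≈1.189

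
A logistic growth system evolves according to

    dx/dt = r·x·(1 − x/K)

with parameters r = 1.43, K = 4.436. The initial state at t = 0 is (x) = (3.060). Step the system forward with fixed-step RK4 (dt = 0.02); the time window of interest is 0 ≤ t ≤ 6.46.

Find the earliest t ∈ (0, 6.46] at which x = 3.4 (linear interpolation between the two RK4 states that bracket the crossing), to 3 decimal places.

t = 0.272

t=0.000: state=(3.060)
step 1 (dt=0.02): k1=(1.357), k2=(1.350), k3=(1.350), k4=(1.342); state += dt/6·(k1+2k2+2k3+k4)
t=0.020: state=(3.087)
t=0.040: state=(3.114)
t=0.060: state=(3.140)
t=0.260: state=(3.386)
next step: t=0.280: state=(3.409) — x has crossed 3.4
linear interpolation between t=0.260 (3.38614) and t=0.280 (3.40889) → t≈0.272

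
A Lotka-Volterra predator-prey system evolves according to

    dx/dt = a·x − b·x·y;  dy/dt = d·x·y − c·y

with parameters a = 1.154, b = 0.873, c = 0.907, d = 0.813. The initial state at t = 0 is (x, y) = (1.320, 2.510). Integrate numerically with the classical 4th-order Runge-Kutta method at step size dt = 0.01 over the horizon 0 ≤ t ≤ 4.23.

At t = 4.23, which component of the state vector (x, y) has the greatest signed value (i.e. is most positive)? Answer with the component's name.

largest component: x

t=0.000: state=(1.320, 2.510)
step 1 (dt=0.01): k1=(-1.369, 0.417), k2=(-1.364, 0.403), k3=(-1.364, 0.403), k4=(-1.360, 0.390); state += dt/6·(k1+2k2+2k3+k4)
t=0.010: state=(1.306, 2.514)
t=0.020: state=(1.293, 2.518)
t=0.030: state=(1.279, 2.521)
continuing one RK4 step at a time; state shown every 20 steps (Δt=0.2):
t=0.200: state=(1.068, 2.541)
t=0.400: state=(0.867, 2.478)
t=0.600: state=(0.716, 2.350)
t=0.800: state=(0.607, 2.181)
t=1.000: state=(0.531, 1.995)
t=1.200: state=(0.480, 1.806)
t=1.400: state=(0.448, 1.624)
t=1.600: state=(0.432, 1.455)
t=1.800: state=(0.427, 1.301)
t=2.000: state=(0.434, 1.164)
t=2.200: state=(0.451, 1.043)
t=2.400: state=(0.478, 0.938)
t=2.600: state=(0.515, 0.848)
t=2.800: state=(0.564, 0.772)
t=3.000: state=(0.624, 0.709)
t=3.200: state=(0.698, 0.659)
t=3.400: state=(0.786, 0.620)
t=3.600: state=(0.891, 0.592)
t=3.800: state=(1.014, 0.577)
t=4.000: state=(1.155, 0.574)
t=4.200: state=(1.315, 0.585)
t=4.230: state=(1.341, 0.588)
compare at T: x=1.341, y=0.588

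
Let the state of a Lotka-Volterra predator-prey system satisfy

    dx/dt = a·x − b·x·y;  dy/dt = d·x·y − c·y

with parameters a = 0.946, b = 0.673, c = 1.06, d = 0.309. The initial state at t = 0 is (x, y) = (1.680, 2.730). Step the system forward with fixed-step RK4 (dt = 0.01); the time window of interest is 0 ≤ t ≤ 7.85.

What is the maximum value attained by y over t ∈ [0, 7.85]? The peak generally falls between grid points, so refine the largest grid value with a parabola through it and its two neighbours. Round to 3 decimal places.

t=0.000: state=(1.680, 2.730)
step 1 (dt=0.01): k1=(-1.497, -1.477), k2=(-1.482, -1.479), k3=(-1.482, -1.479), k4=(-1.468, -1.481); state += dt/6·(k1+2k2+2k3+k4)
t=0.010: state=(1.665, 2.715)
t=0.020: state=(1.651, 2.700)
t=0.030: state=(1.636, 2.686)
continuing one RK4 step at a time; state shown every 50 steps (Δt=0.5):
t=0.500: state=(1.219, 1.997)
t=1.000: state=(1.110, 1.403)
t=1.500: state=(1.197, 0.985)
t=2.000: state=(1.450, 0.710)
t=2.500: state=(1.890, 0.539)
t=3.000: state=(2.575, 0.446)
t=3.500: state=(3.578, 0.421)
t=4.000: state=(4.951, 0.476)
t=4.500: state=(6.578, 0.683)
t=5.000: state=(7.754, 1.234)
t=5.500: state=(6.916, 2.335)
t=6.000: state=(4.217, 3.267)
t=6.500: state=(2.251, 3.113)
t=7.000: state=(1.420, 2.408)
t=7.500: state=(1.142, 1.720)
t=7.850: state=(1.111, 1.339)
largest grid value and its neighbours: y(6.150)=3.32967, y(6.160)=3.32996, y(6.170)=3.32979
parabola through these three points peaks at t≈6.161 with y≈3.32996

max y = 3.330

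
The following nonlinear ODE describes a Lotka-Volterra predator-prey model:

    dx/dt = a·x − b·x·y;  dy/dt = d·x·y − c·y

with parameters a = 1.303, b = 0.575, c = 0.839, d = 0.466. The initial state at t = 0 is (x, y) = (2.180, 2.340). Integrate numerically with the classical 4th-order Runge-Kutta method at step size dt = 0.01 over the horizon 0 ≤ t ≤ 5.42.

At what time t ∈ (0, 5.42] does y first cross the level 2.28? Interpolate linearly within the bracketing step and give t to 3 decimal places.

t=0.000: state=(2.180, 2.340)
step 1 (dt=0.01): k1=(-0.093, 0.414), k2=(-0.095, 0.414), k3=(-0.095, 0.414), k4=(-0.098, 0.414); state += dt/6·(k1+2k2+2k3+k4)
t=0.010: state=(2.179, 2.344)
t=0.020: state=(2.178, 2.348)
t=0.030: state=(2.177, 2.352)
continuing one RK4 step at a time; state shown every 20 steps (Δt=0.2):
t=0.200: state=(2.151, 2.421)
t=0.400: state=(2.104, 2.497)
t=0.600: state=(2.041, 2.561)
t=0.800: state=(1.967, 2.610)
t=1.000: state=(1.887, 2.641)
t=1.200: state=(1.806, 2.653)
t=1.400: state=(1.728, 2.644)
t=1.600: state=(1.656, 2.618)
t=1.800: state=(1.595, 2.575)
t=2.000: state=(1.544, 2.520)
t=2.200: state=(1.505, 2.456)
t=2.400: state=(1.478, 2.386)
t=2.600: state=(1.464, 2.313)
t=2.690: state=(1.462, 2.281)
next step: t=2.700: state=(1.461, 2.277) — y has crossed 2.28
linear interpolation between t=2.690 (2.28075) and t=2.700 (2.27715) → t≈2.692

t = 2.692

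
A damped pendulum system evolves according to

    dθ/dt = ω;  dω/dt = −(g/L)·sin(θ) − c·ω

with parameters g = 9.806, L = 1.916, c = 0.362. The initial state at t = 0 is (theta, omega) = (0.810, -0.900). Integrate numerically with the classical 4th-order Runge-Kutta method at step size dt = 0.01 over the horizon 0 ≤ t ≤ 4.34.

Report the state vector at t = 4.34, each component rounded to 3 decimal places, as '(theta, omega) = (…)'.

(theta, omega) = (-0.340, 0.516)

t=0.000: state=(0.810, -0.900)
step 1 (dt=0.01): k1=(-0.900, -3.381), k2=(-0.917, -3.359), k3=(-0.917, -3.359), k4=(-0.934, -3.336); state += dt/6·(k1+2k2+2k3+k4)
t=0.010: state=(0.801, -0.934)
t=0.020: state=(0.791, -0.967)
t=0.030: state=(0.781, -0.999)
continuing one RK4 step at a time; state shown every 20 steps (Δt=0.2):
t=0.200: state=(0.569, -1.470)
t=0.400: state=(0.241, -1.757)
t=0.600: state=(-0.110, -1.696)
t=0.800: state=(-0.416, -1.314)
t=1.000: state=(-0.622, -0.724)
t=1.200: state=(-0.700, -0.058)
t=1.400: state=(-0.648, 0.570)
t=1.600: state=(-0.481, 1.064)
t=1.800: state=(-0.237, 1.338)
t=2.000: state=(0.036, 1.342)
t=2.200: state=(0.283, 1.086)
t=2.400: state=(0.458, 0.646)
t=2.600: state=(0.535, 0.122)
t=2.800: state=(0.508, -0.385)
t=3.000: state=(0.388, -0.791)
t=3.200: state=(0.203, -1.026)
t=3.400: state=(-0.008, -1.049)
t=3.600: state=(-0.203, -0.868)
t=3.800: state=(-0.345, -0.534)
t=4.000: state=(-0.412, -0.126)
t=4.200: state=(-0.396, 0.277)
t=4.340: state=(-0.340, 0.516)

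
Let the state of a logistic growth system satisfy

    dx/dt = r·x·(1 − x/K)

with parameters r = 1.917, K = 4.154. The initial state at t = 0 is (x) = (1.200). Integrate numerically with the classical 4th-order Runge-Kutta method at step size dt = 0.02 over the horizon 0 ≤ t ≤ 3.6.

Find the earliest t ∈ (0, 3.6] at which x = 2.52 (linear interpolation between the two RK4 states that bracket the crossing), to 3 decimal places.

t=0.000: state=(1.200)
step 1 (dt=0.02): k1=(1.636), k2=(1.649), k3=(1.649), k4=(1.662); state += dt/6·(k1+2k2+2k3+k4)
t=0.020: state=(1.233)
t=0.040: state=(1.266)
t=0.060: state=(1.300)
continuing one RK4 step at a time; state shown every 10 steps (Δt=0.2):
t=0.200: state=(1.551)
t=0.400: state=(1.938)
t=0.600: state=(2.335)
t=0.680: state=(2.490)
next step: t=0.700: state=(2.528) — x has crossed 2.52
linear interpolation between t=0.680 (2.48966) and t=0.700 (2.52776) → t≈0.696

t = 0.696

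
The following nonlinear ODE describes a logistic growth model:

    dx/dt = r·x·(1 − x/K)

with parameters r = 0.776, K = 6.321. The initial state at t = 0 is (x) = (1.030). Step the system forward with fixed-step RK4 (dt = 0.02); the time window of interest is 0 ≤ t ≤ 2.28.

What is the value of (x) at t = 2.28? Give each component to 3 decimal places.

t=0.000: state=(1.030)
step 1 (dt=0.02): k1=(0.669), k2=(0.673), k3=(0.673), k4=(0.676); state += dt/6·(k1+2k2+2k3+k4)
t=0.020: state=(1.043)
t=0.040: state=(1.057)
t=0.060: state=(1.071)
continuing one RK4 step at a time; state shown every 5 steps (Δt=0.1):
t=0.100: state=(1.099)
t=0.200: state=(1.171)
t=0.300: state=(1.247)
t=0.400: state=(1.326)
t=0.500: state=(1.409)
t=0.600: state=(1.496)
t=0.700: state=(1.587)
t=0.800: state=(1.681)
t=0.900: state=(1.778)
t=1.000: state=(1.879)
t=1.100: state=(1.983)
t=1.200: state=(2.090)
t=1.300: state=(2.200)
t=1.400: state=(2.313)
t=1.500: state=(2.427)
t=1.600: state=(2.545)
t=1.700: state=(2.663)
t=1.800: state=(2.784)
t=1.900: state=(2.905)
t=2.000: state=(3.027)
t=2.100: state=(3.150)
t=2.200: state=(3.272)
t=2.280: state=(3.370)

(x) = (3.370)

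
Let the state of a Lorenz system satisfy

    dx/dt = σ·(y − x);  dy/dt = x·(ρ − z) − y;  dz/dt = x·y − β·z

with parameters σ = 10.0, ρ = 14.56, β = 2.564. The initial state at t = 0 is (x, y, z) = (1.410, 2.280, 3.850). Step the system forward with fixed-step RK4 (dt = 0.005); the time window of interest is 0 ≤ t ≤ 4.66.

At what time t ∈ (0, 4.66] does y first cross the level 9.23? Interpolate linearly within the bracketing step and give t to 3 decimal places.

t=0.000: state=(1.410, 2.280, 3.850)
step 1 (dt=0.005): k1=(8.700, 12.821, -6.657), k2=(8.803, 13.046, -6.518), k3=(8.806, 13.048, -6.518), k4=(8.912, 13.275, -6.378); state += dt/6·(k1+2k2+2k3+k4)
t=0.005: state=(1.454, 2.345, 3.817)
t=0.010: state=(1.499, 2.413, 3.786)
t=0.015: state=(1.545, 2.483, 3.757)
continuing one RK4 step at a time; state shown every 40 steps (Δt=0.2):
t=0.200: state=(4.615, 7.256, 4.537)
t=0.245: state=(5.928, 9.106, 5.882)
next step: t=0.250: state=(6.088, 9.318, 6.082) — y has crossed 9.23
linear interpolation between t=0.245 (9.10606) and t=0.250 (9.31767) → t≈0.248

t = 0.248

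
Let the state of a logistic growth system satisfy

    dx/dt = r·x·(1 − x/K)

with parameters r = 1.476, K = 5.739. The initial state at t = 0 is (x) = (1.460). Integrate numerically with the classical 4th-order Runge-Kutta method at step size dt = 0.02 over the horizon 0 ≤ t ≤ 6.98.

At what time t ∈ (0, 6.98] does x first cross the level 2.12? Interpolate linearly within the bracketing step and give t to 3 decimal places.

t=0.000: state=(1.460)
step 1 (dt=0.02): k1=(1.607), k2=(1.618), k3=(1.618), k4=(1.630); state += dt/6·(k1+2k2+2k3+k4)
t=0.020: state=(1.492)
t=0.040: state=(1.525)
t=0.060: state=(1.558)
t=0.360: state=(2.108)
next step: t=0.380: state=(2.147) — x has crossed 2.12
linear interpolation between t=0.360 (2.10779) and t=0.380 (2.14732) → t≈0.366

t = 0.366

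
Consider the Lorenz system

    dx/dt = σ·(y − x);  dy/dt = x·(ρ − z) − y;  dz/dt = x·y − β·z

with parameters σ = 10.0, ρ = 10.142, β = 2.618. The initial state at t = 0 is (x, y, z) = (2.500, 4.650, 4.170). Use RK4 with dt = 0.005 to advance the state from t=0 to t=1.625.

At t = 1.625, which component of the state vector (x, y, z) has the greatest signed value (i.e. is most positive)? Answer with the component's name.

largest component: z

t=0.000: state=(2.500, 4.650, 4.170)
step 1 (dt=0.005): k1=(21.500, 10.280, 0.708), k2=(21.220, 10.571, 1.019), k3=(21.234, 10.564, 1.015), k4=(20.967, 10.848, 1.326); state += dt/6·(k1+2k2+2k3+k4)
t=0.005: state=(2.606, 4.703, 4.175)
t=0.010: state=(2.710, 4.758, 4.183)
t=0.015: state=(2.811, 4.817, 4.195)
continuing one RK4 step at a time; state shown every 20 steps (Δt=0.1):
t=0.100: state=(4.355, 6.089, 4.875)
t=0.200: state=(6.046, 7.629, 6.975)
t=0.300: state=(7.250, 7.907, 10.086)
t=0.400: state=(7.140, 6.269, 12.388)
t=0.500: state=(5.780, 4.142, 12.480)
t=0.600: state=(4.241, 2.924, 11.107)
t=0.700: state=(3.254, 2.597, 9.422)
t=0.800: state=(2.884, 2.774, 7.956)
t=0.900: state=(2.984, 3.275, 6.893)
t=1.000: state=(3.440, 4.051, 6.336)
t=1.100: state=(4.185, 5.048, 6.409)
t=1.200: state=(5.111, 6.056, 7.231)
t=1.300: state=(5.957, 6.632, 8.716)
t=1.400: state=(6.327, 6.349, 10.290)
t=1.500: state=(5.996, 5.356, 11.126)
t=1.600: state=(5.199, 4.332, 10.933)
t=1.625: state=(4.984, 4.136, 10.761)
compare at T: x=4.984, y=4.136, z=10.761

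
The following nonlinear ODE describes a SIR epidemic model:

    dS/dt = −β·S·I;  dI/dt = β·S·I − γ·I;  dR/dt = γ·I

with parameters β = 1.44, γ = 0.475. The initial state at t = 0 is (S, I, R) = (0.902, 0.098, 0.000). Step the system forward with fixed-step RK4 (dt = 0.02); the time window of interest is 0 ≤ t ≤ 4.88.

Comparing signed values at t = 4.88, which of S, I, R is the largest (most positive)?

t=0.000: state=(0.902, 0.098, 0.000)
step 1 (dt=0.02): k1=(-0.127, 0.081, 0.047), k2=(-0.128, 0.081, 0.047), k3=(-0.128, 0.081, 0.047), k4=(-0.129, 0.082, 0.047); state += dt/6·(k1+2k2+2k3+k4)
t=0.020: state=(0.899, 0.100, 0.001)
t=0.040: state=(0.897, 0.101, 0.002)
t=0.060: state=(0.894, 0.103, 0.003)
continuing one RK4 step at a time; state shown every 10 steps (Δt=0.2):
t=0.200: state=(0.875, 0.115, 0.010)
t=0.400: state=(0.844, 0.134, 0.022)
t=0.600: state=(0.810, 0.155, 0.036)
t=0.800: state=(0.772, 0.177, 0.051)
t=1.000: state=(0.731, 0.200, 0.069)
t=1.200: state=(0.688, 0.223, 0.089)
t=1.400: state=(0.643, 0.245, 0.112)
t=1.600: state=(0.598, 0.267, 0.136)
t=1.800: state=(0.552, 0.286, 0.162)
t=2.000: state=(0.507, 0.303, 0.190)
t=2.200: state=(0.464, 0.317, 0.220)
t=2.400: state=(0.422, 0.327, 0.250)
t=2.600: state=(0.384, 0.334, 0.282)
t=2.800: state=(0.349, 0.338, 0.314)
t=3.000: state=(0.316, 0.338, 0.346)
t=3.200: state=(0.287, 0.335, 0.378)
t=3.400: state=(0.261, 0.330, 0.409)
t=3.600: state=(0.237, 0.322, 0.440)
t=3.800: state=(0.217, 0.313, 0.471)
t=4.000: state=(0.198, 0.302, 0.500)
t=4.200: state=(0.182, 0.290, 0.528)
t=4.400: state=(0.168, 0.277, 0.555)
t=4.600: state=(0.155, 0.264, 0.581)
t=4.800: state=(0.144, 0.251, 0.605)
t=4.880: state=(0.140, 0.246, 0.614)
compare at T: S=0.140, I=0.246, R=0.614

largest component: R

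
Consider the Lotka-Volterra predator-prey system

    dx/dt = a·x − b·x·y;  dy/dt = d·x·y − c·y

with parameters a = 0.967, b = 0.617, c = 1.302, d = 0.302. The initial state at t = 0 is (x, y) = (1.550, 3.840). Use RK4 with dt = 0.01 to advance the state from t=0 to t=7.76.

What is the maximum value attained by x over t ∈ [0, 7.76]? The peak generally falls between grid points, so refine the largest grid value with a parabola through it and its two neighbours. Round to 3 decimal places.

max x = 12.229

t=0.000: state=(1.550, 3.840)
step 1 (dt=0.01): k1=(-2.174, -3.202), k2=(-2.143, -3.201), k3=(-2.143, -3.201), k4=(-2.113, -3.200); state += dt/6·(k1+2k2+2k3+k4)
t=0.010: state=(1.529, 3.808)
t=0.020: state=(1.508, 3.776)
t=0.030: state=(1.487, 3.744)
continuing one RK4 step at a time; state shown every 50 steps (Δt=0.5):
t=0.500: state=(0.971, 2.398)
t=1.000: state=(0.882, 1.433)
t=1.500: state=(1.013, 0.860)
t=2.000: state=(1.331, 0.534)
t=2.500: state=(1.887, 0.354)
t=3.000: state=(2.788, 0.261)
t=3.500: state=(4.198, 0.229)
t=4.000: state=(6.325, 0.262)
t=4.500: state=(9.263, 0.439)
t=5.000: state=(12.033, 1.167)
t=5.500: state=(9.918, 3.528)
t=6.000: state=(3.890, 5.073)
t=6.500: state=(1.547, 3.836)
t=7.000: state=(0.970, 2.395)
t=7.500: state=(0.882, 1.431)
t=7.760: state=(0.928, 1.095)
largest grid value and its neighbours: x(5.110)=12.22612, x(5.120)=12.22875, x(5.130)=12.22858
parabola through these three points peaks at t≈5.124 with x≈12.22902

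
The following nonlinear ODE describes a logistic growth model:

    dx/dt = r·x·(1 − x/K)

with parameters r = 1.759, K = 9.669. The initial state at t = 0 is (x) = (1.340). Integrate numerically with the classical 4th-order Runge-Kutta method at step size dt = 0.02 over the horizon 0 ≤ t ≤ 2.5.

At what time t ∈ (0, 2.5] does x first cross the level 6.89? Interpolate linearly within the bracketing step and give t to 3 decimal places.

t = 1.555

t=0.000: state=(1.340)
step 1 (dt=0.02): k1=(2.030), k2=(2.056), k3=(2.056), k4=(2.082); state += dt/6·(k1+2k2+2k3+k4)
t=0.020: state=(1.381)
t=0.040: state=(1.423)
t=0.060: state=(1.467)
continuing one RK4 step at a time; state shown every 5 steps (Δt=0.1):
t=0.100: state=(1.556)
t=0.200: state=(1.800)
t=0.300: state=(2.072)
t=0.400: state=(2.372)
t=0.500: state=(2.701)
t=0.600: state=(3.057)
t=0.700: state=(3.436)
t=0.800: state=(3.834)
t=0.900: state=(4.248)
t=1.000: state=(4.670)
t=1.100: state=(5.095)
t=1.200: state=(5.516)
t=1.300: state=(5.926)
t=1.400: state=(6.321)
t=1.500: state=(6.695)
t=1.540: state=(6.838)
next step: t=1.560: state=(6.908) — x has crossed 6.89
linear interpolation between t=1.540 (6.83784) and t=1.560 (6.90776) → t≈1.555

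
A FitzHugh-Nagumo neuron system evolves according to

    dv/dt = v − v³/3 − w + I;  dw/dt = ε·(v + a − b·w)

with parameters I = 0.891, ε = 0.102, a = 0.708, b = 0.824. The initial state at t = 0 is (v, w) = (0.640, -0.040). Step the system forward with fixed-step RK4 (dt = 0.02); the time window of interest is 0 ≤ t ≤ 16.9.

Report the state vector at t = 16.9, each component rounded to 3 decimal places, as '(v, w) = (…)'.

(v, w) = (-1.451, 1.512)

t=0.000: state=(0.640, -0.040)
step 1 (dt=0.02): k1=(1.484, 0.141), k2=(1.491, 0.142), k3=(1.491, 0.142), k4=(1.498, 0.144); state += dt/6·(k1+2k2+2k3+k4)
t=0.020: state=(0.670, -0.037)
t=0.040: state=(0.700, -0.034)
t=0.060: state=(0.730, -0.031)
continuing one RK4 step at a time; state shown every 50 steps (Δt=1):
t=1.000: state=(1.844, 0.164)
t=2.000: state=(1.953, 0.410)
t=3.000: state=(1.881, 0.634)
t=4.000: state=(1.799, 0.832)
t=5.000: state=(1.716, 1.006)
t=6.000: state=(1.632, 1.158)
t=7.000: state=(1.547, 1.289)
t=8.000: state=(1.460, 1.402)
t=9.000: state=(1.370, 1.497)
t=10.000: state=(1.274, 1.574)
t=11.000: state=(1.171, 1.636)
t=12.000: state=(1.053, 1.683)
t=13.000: state=(0.910, 1.712)
t=14.000: state=(0.714, 1.724)
t=15.000: state=(0.388, 1.709)
t=16.000: state=(-0.325, 1.648)
t=16.900: state=(-1.451, 1.512)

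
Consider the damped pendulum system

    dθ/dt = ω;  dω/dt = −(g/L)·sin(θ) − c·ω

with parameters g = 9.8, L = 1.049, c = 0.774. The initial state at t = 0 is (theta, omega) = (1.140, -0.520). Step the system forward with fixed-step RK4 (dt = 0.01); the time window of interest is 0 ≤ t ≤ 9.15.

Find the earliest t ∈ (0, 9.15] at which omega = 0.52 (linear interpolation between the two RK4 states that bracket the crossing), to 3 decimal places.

t=0.000: state=(1.140, -0.520)
step 1 (dt=0.01): k1=(-0.520, -8.086), k2=(-0.560, -8.045), k3=(-0.560, -8.044), k4=(-0.600, -8.002); state += dt/6·(k1+2k2+2k3+k4)
t=0.010: state=(1.134, -0.600)
t=0.020: state=(1.128, -0.680)
t=0.030: state=(1.121, -0.759)
continuing one RK4 step at a time; state shown every 50 steps (Δt=0.5):
t=0.500: state=(0.137, -2.738)
t=1.000: state=(-0.734, -0.275)
t=1.120: state=(-0.721, 0.467)
next step: t=1.130: state=(-0.716, 0.525) — omega has crossed 0.52
linear interpolation between t=1.120 (0.46748) and t=1.130 (0.52515) → t≈1.129

t = 1.129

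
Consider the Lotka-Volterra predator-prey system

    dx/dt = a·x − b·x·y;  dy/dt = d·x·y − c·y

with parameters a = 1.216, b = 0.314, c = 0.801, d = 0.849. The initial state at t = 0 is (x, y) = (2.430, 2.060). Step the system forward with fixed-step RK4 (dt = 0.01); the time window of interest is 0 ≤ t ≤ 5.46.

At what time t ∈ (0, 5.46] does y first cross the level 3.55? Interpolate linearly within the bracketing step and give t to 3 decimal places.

t=0.000: state=(2.430, 2.060)
step 1 (dt=0.01): k1=(1.383, 2.600), k2=(1.377, 2.628), k3=(1.377, 2.629), k4=(1.371, 2.657); state += dt/6·(k1+2k2+2k3+k4)
t=0.010: state=(2.444, 2.086)
t=0.020: state=(2.457, 2.113)
t=0.030: state=(2.471, 2.141)
continuing one RK4 step at a time; state shown every 20 steps (Δt=0.2):
t=0.200: state=(2.672, 2.710)
t=0.370: state=(2.786, 3.511)
next step: t=0.380: state=(2.789, 3.566) — y has crossed 3.55
linear interpolation between t=0.370 (3.51080) and t=0.380 (3.56619) → t≈0.377

t = 0.377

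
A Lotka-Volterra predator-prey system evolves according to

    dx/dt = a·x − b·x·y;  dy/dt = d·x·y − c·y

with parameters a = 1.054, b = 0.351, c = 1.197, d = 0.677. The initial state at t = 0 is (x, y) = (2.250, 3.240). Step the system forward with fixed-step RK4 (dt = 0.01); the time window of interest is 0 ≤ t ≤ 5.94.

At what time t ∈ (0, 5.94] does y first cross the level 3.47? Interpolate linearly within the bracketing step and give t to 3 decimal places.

t=0.000: state=(2.250, 3.240)
step 1 (dt=0.01): k1=(-0.187, 1.057), k2=(-0.191, 1.057), k3=(-0.191, 1.057), k4=(-0.195, 1.056); state += dt/6·(k1+2k2+2k3+k4)
t=0.010: state=(2.248, 3.251)
t=0.020: state=(2.246, 3.261)
t=0.030: state=(2.244, 3.272)
continuing one RK4 step at a time; state shown every 20 steps (Δt=0.2):
t=0.200: state=(2.197, 3.447)
t=0.220: state=(2.190, 3.467)
next step: t=0.230: state=(2.186, 3.477) — y has crossed 3.47
linear interpolation between t=0.220 (3.46711) and t=0.230 (3.47697) → t≈0.223

t = 0.223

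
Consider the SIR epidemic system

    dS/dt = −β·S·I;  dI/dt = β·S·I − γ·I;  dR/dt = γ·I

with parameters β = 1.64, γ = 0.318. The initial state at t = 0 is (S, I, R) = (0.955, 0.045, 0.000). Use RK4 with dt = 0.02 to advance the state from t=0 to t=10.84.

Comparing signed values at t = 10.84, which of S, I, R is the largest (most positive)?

largest component: R

t=0.000: state=(0.955, 0.045, 0.000)
step 1 (dt=0.02): k1=(-0.070, 0.056, 0.014), k2=(-0.071, 0.057, 0.014), k3=(-0.071, 0.057, 0.014), k4=(-0.072, 0.057, 0.015); state += dt/6·(k1+2k2+2k3+k4)
t=0.020: state=(0.954, 0.046, 0.000)
t=0.040: state=(0.952, 0.047, 0.001)
t=0.060: state=(0.951, 0.048, 0.001)
continuing one RK4 step at a time; state shown every 25 steps (Δt=0.5):
t=0.500: state=(0.908, 0.083, 0.010)
t=1.000: state=(0.829, 0.144, 0.028)
t=1.500: state=(0.712, 0.231, 0.057)
t=2.000: state=(0.565, 0.333, 0.102)
t=2.500: state=(0.413, 0.424, 0.162)
t=3.000: state=(0.284, 0.481, 0.235)
t=3.500: state=(0.190, 0.497, 0.313)
t=4.000: state=(0.127, 0.482, 0.391)
t=4.500: state=(0.087, 0.448, 0.465)
t=5.000: state=(0.061, 0.406, 0.533)
t=5.500: state=(0.045, 0.361, 0.594)
t=6.000: state=(0.034, 0.318, 0.648)
t=6.500: state=(0.026, 0.278, 0.696)
t=7.000: state=(0.021, 0.242, 0.737)
t=7.500: state=(0.018, 0.210, 0.773)
t=8.000: state=(0.015, 0.181, 0.804)
t=8.500: state=(0.013, 0.156, 0.830)
t=9.000: state=(0.012, 0.135, 0.854)
t=9.500: state=(0.011, 0.116, 0.873)
t=10.000: state=(0.010, 0.100, 0.891)
t=10.500: state=(0.009, 0.086, 0.905)
t=10.840: state=(0.009, 0.077, 0.914)
compare at T: S=0.009, I=0.077, R=0.914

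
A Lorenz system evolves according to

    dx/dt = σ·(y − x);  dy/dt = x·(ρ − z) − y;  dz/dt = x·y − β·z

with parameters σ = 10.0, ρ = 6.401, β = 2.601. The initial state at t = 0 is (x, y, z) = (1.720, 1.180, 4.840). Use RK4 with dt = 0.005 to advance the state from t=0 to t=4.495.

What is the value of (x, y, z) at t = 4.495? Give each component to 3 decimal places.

(x, y, z) = (3.709, 3.744, 5.287)

t=0.000: state=(1.720, 1.180, 4.840)
step 1 (dt=0.005): k1=(-5.400, 1.505, -10.559), k2=(-5.227, 1.525, -10.500), k3=(-5.231, 1.526, -10.500), k4=(-5.062, 1.545, -10.441); state += dt/6·(k1+2k2+2k3+k4)
t=0.005: state=(1.694, 1.188, 4.788)
t=0.010: state=(1.669, 1.195, 4.736)
t=0.015: state=(1.646, 1.203, 4.684)
continuing one RK4 step at a time; state shown every 40 steps (Δt=0.2):
t=0.200: state=(1.489, 1.634, 3.201)
t=0.400: state=(2.070, 2.498, 2.474)
t=0.600: state=(3.187, 3.862, 2.808)
t=0.800: state=(4.544, 5.119, 4.527)
t=1.000: state=(4.997, 4.814, 6.613)
t=1.200: state=(4.086, 3.513, 6.862)
t=1.400: state=(3.179, 2.893, 5.800)
t=1.600: state=(2.954, 2.994, 4.807)
t=1.800: state=(3.252, 3.487, 4.417)
t=2.000: state=(3.785, 4.050, 4.728)
t=2.200: state=(4.172, 4.264, 5.454)
t=2.400: state=(4.116, 3.984, 5.941)
t=2.600: state=(3.772, 3.596, 5.842)
t=2.800: state=(3.513, 3.442, 5.438)
t=3.000: state=(3.494, 3.541, 5.122)
t=3.200: state=(3.655, 3.756, 5.081)
t=3.400: state=(3.840, 3.912, 5.280)
t=3.600: state=(3.908, 3.902, 5.517)
t=3.800: state=(3.834, 3.775, 5.599)
t=4.000: state=(3.715, 3.664, 5.507)
t=4.200: state=(3.654, 3.646, 5.363)
t=4.400: state=(3.678, 3.706, 5.286)
t=4.495: state=(3.709, 3.744, 5.287)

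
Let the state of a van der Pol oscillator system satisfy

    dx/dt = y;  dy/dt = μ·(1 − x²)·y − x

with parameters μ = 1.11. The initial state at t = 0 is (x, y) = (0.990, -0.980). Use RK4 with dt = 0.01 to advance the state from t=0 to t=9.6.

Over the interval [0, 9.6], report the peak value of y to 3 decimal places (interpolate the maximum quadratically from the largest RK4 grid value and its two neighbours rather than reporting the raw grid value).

t=0.000: state=(0.990, -0.980)
step 1 (dt=0.01): k1=(-0.980, -1.012), k2=(-0.985, -1.017), k3=(-0.985, -1.017), k4=(-0.990, -1.023); state += dt/6·(k1+2k2+2k3+k4)
t=0.010: state=(0.980, -0.990)
t=0.020: state=(0.970, -1.000)
t=0.030: state=(0.960, -1.011)
continuing one RK4 step at a time; state shown every 50 steps (Δt=0.5):
t=0.500: state=(0.340, -1.704)
t=1.000: state=(-0.781, -2.669)
t=1.500: state=(-1.829, -1.057)
t=2.000: state=(-1.951, 0.265)
t=2.500: state=(-1.724, 0.590)
t=3.000: state=(-1.374, 0.821)
t=3.500: state=(-0.873, 1.234)
t=4.000: state=(-0.056, 2.146)
t=4.500: state=(1.240, 2.595)
t=5.000: state=(1.983, 0.385)
t=5.500: state=(1.923, -0.418)
t=6.000: state=(1.650, -0.652)
t=6.500: state=(1.267, -0.902)
t=7.000: state=(0.707, -1.405)
t=7.500: state=(-0.236, -2.457)
t=8.000: state=(-1.542, -2.104)
t=8.500: state=(-2.010, -0.044)
t=9.000: state=(-1.865, 0.492)
t=9.500: state=(-1.564, 0.704)
t=9.600: state=(-1.492, 0.749)
largest grid value and its neighbours: y(4.350)=2.78942, y(4.360)=2.78987, y(4.370)=2.78856
parabola through these three points peaks at t≈4.358 with y≈2.78992

max y = 2.790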